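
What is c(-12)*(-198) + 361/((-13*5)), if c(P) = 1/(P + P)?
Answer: 701/260 ≈ 2.6962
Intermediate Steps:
c(P) = 1/(2*P)
c(-12)*(-198) + 361/((-13*5)) = ((½)/(-12))*(-198) + 361/((-13*5)) = ((½)*(-1/12))*(-198) + 361/(-65) = -1/24*(-198) + 361*(-1/65) = 33/4 - 361/65 = 701/260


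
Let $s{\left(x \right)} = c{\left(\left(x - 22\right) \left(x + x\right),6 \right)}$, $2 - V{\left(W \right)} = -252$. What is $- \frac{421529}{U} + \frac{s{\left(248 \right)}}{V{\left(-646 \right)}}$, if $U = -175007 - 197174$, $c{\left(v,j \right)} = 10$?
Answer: $\frac{55395088}{47266987} \approx 1.172$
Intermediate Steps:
$V{\left(W \right)} = 254$ ($V{\left(W \right)} = 2 - -252 = 2 + 252 = 254$)
$s{\left(x \right)} = 10$
$U = -372181$ ($U = -175007 - 197174 = -372181$)
$- \frac{421529}{U} + \frac{s{\left(248 \right)}}{V{\left(-646 \right)}} = - \frac{421529}{-372181} + \frac{10}{254} = \left(-421529\right) \left(- \frac{1}{372181}\right) + 10 \cdot \frac{1}{254} = \frac{421529}{372181} + \frac{5}{127} = \frac{55395088}{47266987}$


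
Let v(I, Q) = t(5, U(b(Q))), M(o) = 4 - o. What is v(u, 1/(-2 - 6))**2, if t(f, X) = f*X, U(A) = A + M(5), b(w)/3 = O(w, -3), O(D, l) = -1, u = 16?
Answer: 400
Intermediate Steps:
b(w) = -3 (b(w) = 3*(-1) = -3)
U(A) = -1 + A (U(A) = A + (4 - 1*5) = A + (4 - 5) = A - 1 = -1 + A)
t(f, X) = X*f
v(I, Q) = -20 (v(I, Q) = (-1 - 3)*5 = -4*5 = -20)
v(u, 1/(-2 - 6))**2 = (-20)**2 = 400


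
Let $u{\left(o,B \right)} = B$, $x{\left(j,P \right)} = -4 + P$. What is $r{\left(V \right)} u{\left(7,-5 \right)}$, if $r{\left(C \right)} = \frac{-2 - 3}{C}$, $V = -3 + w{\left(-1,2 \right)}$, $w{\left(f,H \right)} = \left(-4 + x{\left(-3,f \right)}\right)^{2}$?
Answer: $\frac{25}{78} \approx 0.32051$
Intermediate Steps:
$w{\left(f,H \right)} = \left(-8 + f\right)^{2}$ ($w{\left(f,H \right)} = \left(-4 + \left(-4 + f\right)\right)^{2} = \left(-8 + f\right)^{2}$)
$V = 78$ ($V = -3 + \left(-8 - 1\right)^{2} = -3 + \left(-9\right)^{2} = -3 + 81 = 78$)
$r{\left(C \right)} = - \frac{5}{C}$
$r{\left(V \right)} u{\left(7,-5 \right)} = - \frac{5}{78} \left(-5\right) = \left(-5\right) \frac{1}{78} \left(-5\right) = \left(- \frac{5}{78}\right) \left(-5\right) = \frac{25}{78}$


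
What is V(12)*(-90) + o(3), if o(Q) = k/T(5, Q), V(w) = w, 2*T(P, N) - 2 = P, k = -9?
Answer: -7578/7 ≈ -1082.6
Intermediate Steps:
T(P, N) = 1 + P/2
o(Q) = -18/7 (o(Q) = -9/(1 + (½)*5) = -9/(1 + 5/2) = -9/7/2 = -9*2/7 = -18/7)
V(12)*(-90) + o(3) = 12*(-90) - 18/7 = -1080 - 18/7 = -7578/7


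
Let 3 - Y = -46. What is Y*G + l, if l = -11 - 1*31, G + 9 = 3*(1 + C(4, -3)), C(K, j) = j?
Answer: -777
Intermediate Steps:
Y = 49 (Y = 3 - 1*(-46) = 3 + 46 = 49)
G = -15 (G = -9 + 3*(1 - 3) = -9 + 3*(-2) = -9 - 6 = -15)
l = -42 (l = -11 - 31 = -42)
Y*G + l = 49*(-15) - 42 = -735 - 42 = -777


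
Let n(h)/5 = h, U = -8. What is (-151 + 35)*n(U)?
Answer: 4640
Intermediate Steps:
n(h) = 5*h
(-151 + 35)*n(U) = (-151 + 35)*(5*(-8)) = -116*(-40) = 4640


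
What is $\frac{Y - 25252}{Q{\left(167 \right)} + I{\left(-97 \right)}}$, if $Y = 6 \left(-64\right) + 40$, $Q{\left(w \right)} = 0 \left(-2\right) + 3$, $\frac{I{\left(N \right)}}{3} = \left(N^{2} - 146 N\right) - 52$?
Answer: $- \frac{711}{1960} \approx -0.36276$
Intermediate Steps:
$I{\left(N \right)} = -156 - 438 N + 3 N^{2}$ ($I{\left(N \right)} = 3 \left(\left(N^{2} - 146 N\right) - 52\right) = 3 \left(-52 + N^{2} - 146 N\right) = -156 - 438 N + 3 N^{2}$)
$Q{\left(w \right)} = 3$ ($Q{\left(w \right)} = 0 + 3 = 3$)
$Y = -344$ ($Y = -384 + 40 = -344$)
$\frac{Y - 25252}{Q{\left(167 \right)} + I{\left(-97 \right)}} = \frac{-344 - 25252}{3 - \left(-42330 - 28227\right)} = - \frac{25596}{3 + \left(-156 + 42486 + 3 \cdot 9409\right)} = - \frac{25596}{3 + \left(-156 + 42486 + 28227\right)} = - \frac{25596}{3 + 70557} = - \frac{25596}{70560} = \left(-25596\right) \frac{1}{70560} = - \frac{711}{1960}$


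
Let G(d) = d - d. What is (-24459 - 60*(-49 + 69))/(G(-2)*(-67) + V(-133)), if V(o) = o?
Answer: 25659/133 ≈ 192.92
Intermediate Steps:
G(d) = 0
(-24459 - 60*(-49 + 69))/(G(-2)*(-67) + V(-133)) = (-24459 - 60*(-49 + 69))/(0*(-67) - 133) = (-24459 - 60*20)/(0 - 133) = (-24459 - 1200)/(-133) = -25659*(-1/133) = 25659/133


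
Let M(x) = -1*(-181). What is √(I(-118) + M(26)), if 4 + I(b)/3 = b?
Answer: I*√185 ≈ 13.601*I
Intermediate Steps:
M(x) = 181
I(b) = -12 + 3*b
√(I(-118) + M(26)) = √((-12 + 3*(-118)) + 181) = √((-12 - 354) + 181) = √(-366 + 181) = √(-185) = I*√185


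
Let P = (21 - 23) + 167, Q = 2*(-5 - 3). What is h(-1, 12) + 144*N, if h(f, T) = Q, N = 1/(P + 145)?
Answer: -2408/155 ≈ -15.535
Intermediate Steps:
Q = -16 (Q = 2*(-8) = -16)
P = 165 (P = -2 + 167 = 165)
N = 1/310 (N = 1/(165 + 145) = 1/310 ≈ 0.0032258)
h(f, T) = -16
h(-1, 12) + 144*N = -16 + 144*(1/310) = -16 + 72/155 = -2408/155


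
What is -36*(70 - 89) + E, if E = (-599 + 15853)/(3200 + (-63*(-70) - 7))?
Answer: 5215706/7603 ≈ 686.01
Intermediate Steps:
E = 15254/7603 (E = 15254/(3200 + (4410 - 7)) = 15254/(3200 + 4403) = 15254/7603 ≈ 2.0063)
-36*(70 - 89) + E = -36*(70 - 89) + 15254/7603 = -36*(-19) + 15254/7603 = 684 + 15254/7603 = 5215706/7603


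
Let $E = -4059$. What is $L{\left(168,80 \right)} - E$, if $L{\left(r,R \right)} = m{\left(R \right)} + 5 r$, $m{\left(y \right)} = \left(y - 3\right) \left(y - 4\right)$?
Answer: $10751$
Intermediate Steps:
$m{\left(y \right)} = \left(-4 + y\right) \left(-3 + y\right)$ ($m{\left(y \right)} = \left(-3 + y\right) \left(-4 + y\right) = \left(-4 + y\right) \left(-3 + y\right)$)
$L{\left(r,R \right)} = 12 + R^{2} - 7 R + 5 r$ ($L{\left(r,R \right)} = \left(12 + R^{2} - 7 R\right) + 5 r = 12 + R^{2} - 7 R + 5 r$)
$L{\left(168,80 \right)} - E = \left(12 + 80^{2} - 560 + 5 \cdot 168\right) - -4059 = \left(12 + 6400 - 560 + 840\right) + 4059 = 6692 + 4059 = 10751$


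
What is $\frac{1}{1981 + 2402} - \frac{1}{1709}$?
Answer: $- \frac{2674}{7490547} \approx -0.00035698$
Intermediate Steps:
$\frac{1}{1981 + 2402} - \frac{1}{1709} = \frac{1}{4383} - \frac{1}{1709} = - \frac{2674}{7490547}$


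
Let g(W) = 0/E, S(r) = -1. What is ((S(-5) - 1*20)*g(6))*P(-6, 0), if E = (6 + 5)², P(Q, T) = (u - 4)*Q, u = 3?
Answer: 0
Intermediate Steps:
P(Q, T) = -Q (P(Q, T) = (3 - 4)*Q = -Q)
E = 121 (E = 11² = 121)
g(W) = 0 (g(W) = 0/121 = 0*(1/121) = 0)
((S(-5) - 1*20)*g(6))*P(-6, 0) = ((-1 - 1*20)*0)*(-1*(-6)) = ((-1 - 20)*0)*6 = -21*0*6 = 0*6 = 0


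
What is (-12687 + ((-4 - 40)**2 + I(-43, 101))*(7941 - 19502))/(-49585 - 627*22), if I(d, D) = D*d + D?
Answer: -26646979/63379 ≈ -420.44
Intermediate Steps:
I(d, D) = D + D*d
(-12687 + ((-4 - 40)**2 + I(-43, 101))*(7941 - 19502))/(-49585 - 627*22) = (-12687 + ((-4 - 40)**2 + 101*(1 - 43))*(7941 - 19502))/(-49585 - 627*22) = (-12687 + ((-44)**2 + 101*(-42))*(-11561))/(-49585 - 13794) = (-12687 + (1936 - 4242)*(-11561))/(-63379) = (-12687 - 2306*(-11561))*(-1/63379) = (-12687 + 26659666)*(-1/63379) = 26646979*(-1/63379) = -26646979/63379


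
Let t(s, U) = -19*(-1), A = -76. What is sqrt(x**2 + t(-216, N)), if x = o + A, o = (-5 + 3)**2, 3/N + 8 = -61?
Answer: 11*sqrt(43) ≈ 72.132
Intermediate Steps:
N = -1/23 (N = 3/(-8 - 61) = 3/(-69) = 3*(-1/69) = -1/23 ≈ -0.043478)
o = 4 (o = (-2)**2 = 4)
t(s, U) = 19
x = -72 (x = 4 - 76 = -72)
sqrt(x**2 + t(-216, N)) = sqrt((-72)**2 + 19) = sqrt(5184 + 19) = sqrt(5203) = 11*sqrt(43)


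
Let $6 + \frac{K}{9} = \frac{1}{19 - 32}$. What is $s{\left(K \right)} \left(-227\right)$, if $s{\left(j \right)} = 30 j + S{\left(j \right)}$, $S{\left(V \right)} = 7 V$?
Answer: $\frac{5971689}{13} \approx 4.5936 \cdot 10^{5}$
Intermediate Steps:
$K = - \frac{711}{13}$ ($K = -54 + \frac{9}{19 - 32} = -54 + \frac{9}{-13} = -54 + 9 \left(- \frac{1}{13}\right) = -54 - \frac{9}{13} = - \frac{711}{13} \approx -54.692$)
$s{\left(j \right)} = 37 j$ ($s{\left(j \right)} = 30 j + 7 j = 37 j$)
$s{\left(K \right)} \left(-227\right) = 37 \left(- \frac{711}{13}\right) \left(-227\right) = \left(- \frac{26307}{13}\right) \left(-227\right) = \frac{5971689}{13}$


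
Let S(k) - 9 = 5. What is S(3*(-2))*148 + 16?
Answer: 2088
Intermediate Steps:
S(k) = 14 (S(k) = 9 + 5 = 14)
S(3*(-2))*148 + 16 = 14*148 + 16 = 2072 + 16 = 2088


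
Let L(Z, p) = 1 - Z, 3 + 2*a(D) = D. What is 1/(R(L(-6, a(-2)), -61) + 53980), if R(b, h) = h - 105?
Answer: 1/53814 ≈ 1.8583e-5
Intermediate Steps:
a(D) = -3/2 + D/2
R(b, h) = -105 + h
1/(R(L(-6, a(-2)), -61) + 53980) = 1/((-105 - 61) + 53980) = 1/(-166 + 53980) = 1/53814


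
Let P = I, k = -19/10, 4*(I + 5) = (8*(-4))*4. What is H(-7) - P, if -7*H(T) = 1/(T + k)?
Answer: 23061/623 ≈ 37.016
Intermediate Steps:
I = -37 (I = -5 + ((8*(-4))*4)/4 = -5 + (-32*4)/4 = -5 + (1/4)*(-128) = -5 - 32 = -37)
k = -19/10 (k = -19*1/10 = -19/10 ≈ -1.9000)
P = -37
H(T) = -1/(7*(-19/10 + T)) (H(T) = -1/(7*(T - 19/10)) = -1/(7*(-19/10 + T)))
H(-7) - P = -10/(-133 + 70*(-7)) - 1*(-37) = -10/(-133 - 490) + 37 = -10/(-623) + 37 = -10*(-1/623) + 37 = 10/623 + 37 = 23061/623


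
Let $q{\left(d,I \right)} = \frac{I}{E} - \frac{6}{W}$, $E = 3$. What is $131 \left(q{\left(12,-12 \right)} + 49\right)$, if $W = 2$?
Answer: $5502$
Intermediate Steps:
$q{\left(d,I \right)} = -3 + \frac{I}{3}$ ($q{\left(d,I \right)} = \frac{I}{3} - \frac{6}{2} = I \frac{1}{3} - 3 = \frac{I}{3} - 3 = -3 + \frac{I}{3}$)
$131 \left(q{\left(12,-12 \right)} + 49\right) = 131 \left(\left(-3 + \frac{1}{3} \left(-12\right)\right) + 49\right) = 131 \left(\left(-3 - 4\right) + 49\right) = 131 \left(-7 + 49\right) = 131 \cdot 42 = 5502$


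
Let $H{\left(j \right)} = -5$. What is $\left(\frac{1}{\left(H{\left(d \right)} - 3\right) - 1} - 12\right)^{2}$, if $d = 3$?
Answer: $\frac{11881}{81} \approx 146.68$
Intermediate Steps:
$\left(\frac{1}{\left(H{\left(d \right)} - 3\right) - 1} - 12\right)^{2} = \left(\frac{1}{\left(-5 - 3\right) - 1} - 12\right)^{2} = \left(\frac{1}{-8 - 1} - 12\right)^{2} = \left(\frac{1}{-9} - 12\right)^{2} = \left(- \frac{1}{9} - 12\right)^{2} = \left(- \frac{109}{9}\right)^{2} = \frac{11881}{81}$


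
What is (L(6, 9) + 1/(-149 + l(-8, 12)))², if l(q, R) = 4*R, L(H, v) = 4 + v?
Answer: 1721344/10201 ≈ 168.74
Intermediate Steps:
(L(6, 9) + 1/(-149 + l(-8, 12)))² = ((4 + 9) + 1/(-149 + 4*12))² = (13 + 1/(-149 + 48))² = (13 + 1/(-101))² = (13 - 1/101)² = (1312/101)² = 1721344/10201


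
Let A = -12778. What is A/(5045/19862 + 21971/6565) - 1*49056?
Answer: -24698380310252/469508427 ≈ -52605.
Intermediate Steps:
A/(5045/19862 + 21971/6565) - 1*49056 = -12778/(5045/19862 + 21971/6565) - 1*49056 = -12778/(5045*(1/19862) + 21971*(1/6565)) - 49056 = -12778/(5045/19862 + 21971/6565) - 49056 = -12778/469508427/130394030 - 49056 = -12778*130394030/469508427 - 49056 = -1666174915340/469508427 - 49056 = -24698380310252/469508427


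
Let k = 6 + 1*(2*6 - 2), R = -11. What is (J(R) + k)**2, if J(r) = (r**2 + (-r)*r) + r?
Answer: 25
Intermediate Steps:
J(r) = r (J(r) = (r**2 - r**2) + r = 0 + r = r)
k = 16 (k = 6 + 1*(12 - 2) = 6 + 1*10 = 6 + 10 = 16)
(J(R) + k)**2 = (-11 + 16)**2 = 5**2 = 25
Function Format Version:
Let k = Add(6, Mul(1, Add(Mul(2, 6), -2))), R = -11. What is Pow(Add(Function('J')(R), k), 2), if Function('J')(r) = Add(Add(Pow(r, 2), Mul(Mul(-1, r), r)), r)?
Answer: 25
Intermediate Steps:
Function('J')(r) = r (Function('J')(r) = Add(Add(Pow(r, 2), Mul(-1, Pow(r, 2))), r) = Add(0, r) = r)
k = 16 (k = Add(6, Mul(1, Add(12, -2))) = Add(6, Mul(1, 10)) = Add(6, 10) = 16)
Pow(Add(Function('J')(R), k), 2) = Pow(Add(-11, 16), 2) = Pow(5, 2) = 25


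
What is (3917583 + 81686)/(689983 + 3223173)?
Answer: 3999269/3913156 ≈ 1.0220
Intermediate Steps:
(3917583 + 81686)/(689983 + 3223173) = 3999269/3913156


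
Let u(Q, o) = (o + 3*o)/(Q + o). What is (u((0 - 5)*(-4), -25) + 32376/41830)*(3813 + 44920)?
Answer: 21173903704/20915 ≈ 1.0124e+6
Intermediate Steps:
u(Q, o) = 4*o/(Q + o) (u(Q, o) = (4*o)/(Q + o) = 4*o/(Q + o))
(u((0 - 5)*(-4), -25) + 32376/41830)*(3813 + 44920) = (4*(-25)/((0 - 5)*(-4) - 25) + 32376/41830)*(3813 + 44920) = (4*(-25)/(-5*(-4) - 25) + 32376*(1/41830))*48733 = (4*(-25)/(20 - 25) + 16188/20915)*48733 = (4*(-25)/(-5) + 16188/20915)*48733 = (4*(-25)*(-⅕) + 16188/20915)*48733 = (20 + 16188/20915)*48733 = (434488/20915)*48733 = 21173903704/20915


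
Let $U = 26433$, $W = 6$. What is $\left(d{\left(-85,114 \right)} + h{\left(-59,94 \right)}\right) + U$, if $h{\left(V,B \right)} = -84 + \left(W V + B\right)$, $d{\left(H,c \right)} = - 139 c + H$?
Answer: $10158$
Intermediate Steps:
$d{\left(H,c \right)} = H - 139 c$
$h{\left(V,B \right)} = -84 + B + 6 V$ ($h{\left(V,B \right)} = -84 + \left(6 V + B\right) = -84 + \left(B + 6 V\right) = -84 + B + 6 V$)
$\left(d{\left(-85,114 \right)} + h{\left(-59,94 \right)}\right) + U = \left(\left(-85 - 15846\right) + \left(-84 + 94 + 6 \left(-59\right)\right)\right) + 26433 = \left(\left(-85 - 15846\right) - 344\right) + 26433 = \left(-15931 - 344\right) + 26433 = -16275 + 26433 = 10158$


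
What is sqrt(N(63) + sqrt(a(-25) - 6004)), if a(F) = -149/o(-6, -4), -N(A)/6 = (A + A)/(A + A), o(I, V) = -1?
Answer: sqrt(-6 + I*sqrt(5855)) ≈ 5.9478 + 6.4324*I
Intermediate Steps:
N(A) = -6 (N(A) = -6*(A + A)/(A + A) = -6*2*A/(2*A) = -6*2*A*1/(2*A) = -6*1 = -6)
a(F) = 149 (a(F) = -149/(-1) = -149*(-1) = 149)
sqrt(N(63) + sqrt(a(-25) - 6004)) = sqrt(-6 + sqrt(149 - 6004)) = sqrt(-6 + sqrt(-5855)) = sqrt(-6 + I*sqrt(5855))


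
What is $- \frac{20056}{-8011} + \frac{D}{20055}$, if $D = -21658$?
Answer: $\frac{32674406}{22951515} \approx 1.4236$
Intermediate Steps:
$- \frac{20056}{-8011} + \frac{D}{20055} = - \frac{20056}{-8011} - \frac{21658}{20055} = \left(-20056\right) \left(- \frac{1}{8011}\right) - \frac{3094}{2865} = \frac{20056}{8011} - \frac{3094}{2865} = \frac{32674406}{22951515}$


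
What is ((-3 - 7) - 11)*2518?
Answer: -52878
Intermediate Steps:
((-3 - 7) - 11)*2518 = (-10 - 11)*2518 = -21*2518 = -52878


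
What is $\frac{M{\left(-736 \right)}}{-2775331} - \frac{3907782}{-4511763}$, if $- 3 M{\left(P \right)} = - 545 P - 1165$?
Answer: $\frac{2269857079}{2482973571} \approx 0.91417$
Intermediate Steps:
$M{\left(P \right)} = \frac{1165}{3} + \frac{545 P}{3}$ ($M{\left(P \right)} = - \frac{- 545 P - 1165}{3} = - \frac{-1165 - 545 P}{3} = \frac{1165}{3} + \frac{545 P}{3}$)
$\frac{M{\left(-736 \right)}}{-2775331} - \frac{3907782}{-4511763} = \frac{\frac{1165}{3} + \frac{545}{3} \left(-736\right)}{-2775331} - \frac{3907782}{-4511763} = \left(\frac{1165}{3} - \frac{401120}{3}\right) \left(- \frac{1}{2775331}\right) - - \frac{434198}{501307} = \left(- \frac{399955}{3}\right) \left(- \frac{1}{2775331}\right) + \frac{434198}{501307} = \frac{9755}{203073} + \frac{434198}{501307} = \frac{2269857079}{2482973571}$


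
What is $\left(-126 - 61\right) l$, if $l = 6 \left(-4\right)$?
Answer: $4488$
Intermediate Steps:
$l = -24$
$\left(-126 - 61\right) l = \left(-126 - 61\right) \left(-24\right) = \left(-187\right) \left(-24\right) = 4488$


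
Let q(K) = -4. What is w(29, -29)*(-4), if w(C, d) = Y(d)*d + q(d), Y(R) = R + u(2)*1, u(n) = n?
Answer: -3116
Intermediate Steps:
Y(R) = 2 + R (Y(R) = R + 2*1 = R + 2 = 2 + R)
w(C, d) = -4 + d*(2 + d) (w(C, d) = (2 + d)*d - 4 = d*(2 + d) - 4 = -4 + d*(2 + d))
w(29, -29)*(-4) = (-4 - 29*(2 - 29))*(-4) = (-4 - 29*(-27))*(-4) = (-4 + 783)*(-4) = 779*(-4) = -3116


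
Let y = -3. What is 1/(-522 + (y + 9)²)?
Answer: -1/486 ≈ -0.0020576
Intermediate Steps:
1/(-522 + (y + 9)²) = 1/(-522 + (-3 + 9)²) = 1/(-522 + 6²) = 1/(-522 + 36) = 1/(-486) = -1/486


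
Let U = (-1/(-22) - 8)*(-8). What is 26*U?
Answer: 18200/11 ≈ 1654.5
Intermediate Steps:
U = 700/11 (U = (-1*(-1/22) - 8)*(-8) = (1/22 - 8)*(-8) = -175/22*(-8) = 700/11 ≈ 63.636)
26*U = 26*(700/11) = 18200/11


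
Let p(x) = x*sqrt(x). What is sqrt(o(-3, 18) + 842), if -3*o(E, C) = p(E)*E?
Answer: sqrt(842 - 3*I*sqrt(3)) ≈ 29.017 - 0.08953*I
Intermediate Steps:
p(x) = x**(3/2)
o(E, C) = -E**(5/2)/3 (o(E, C) = -E**(3/2)*E/3 = -E**(5/2)/3)
sqrt(o(-3, 18) + 842) = sqrt(-3*I*sqrt(3) + 842) = sqrt(842 - 3*I*sqrt(3))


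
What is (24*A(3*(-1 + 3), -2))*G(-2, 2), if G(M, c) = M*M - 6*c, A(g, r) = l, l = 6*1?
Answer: -1152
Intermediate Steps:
l = 6
A(g, r) = 6
G(M, c) = M**2 - 6*c
(24*A(3*(-1 + 3), -2))*G(-2, 2) = (24*6)*((-2)**2 - 6*2) = 144*(4 - 12) = 144*(-8) = -1152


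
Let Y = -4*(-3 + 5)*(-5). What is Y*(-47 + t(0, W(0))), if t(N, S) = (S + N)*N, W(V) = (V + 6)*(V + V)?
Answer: -1880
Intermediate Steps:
W(V) = 2*V*(6 + V) (W(V) = (6 + V)*(2*V) = 2*V*(6 + V))
Y = 40 (Y = -4*2*(-5) = -8*(-5) = 40)
t(N, S) = N*(N + S) (t(N, S) = (N + S)*N = N*(N + S))
Y*(-47 + t(0, W(0))) = 40*(-47 + 0*(0 + 2*0*(6 + 0))) = 40*(-47 + 0*(0 + 2*0*6)) = 40*(-47 + 0*(0 + 0)) = 40*(-47 + 0*0) = 40*(-47 + 0) = 40*(-47) = -1880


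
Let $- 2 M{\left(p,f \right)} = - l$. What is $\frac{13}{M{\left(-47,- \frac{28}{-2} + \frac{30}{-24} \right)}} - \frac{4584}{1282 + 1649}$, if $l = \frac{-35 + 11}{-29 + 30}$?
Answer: $- \frac{31037}{11724} \approx -2.6473$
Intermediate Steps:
$l = -24$ ($l = - \frac{24}{1} = \left(-24\right) 1 = -24$)
$M{\left(p,f \right)} = -12$ ($M{\left(p,f \right)} = - \frac{\left(-1\right) \left(-24\right)}{2} = \left(- \frac{1}{2}\right) 24 = -12$)
$\frac{13}{M{\left(-47,- \frac{28}{-2} + \frac{30}{-24} \right)}} - \frac{4584}{1282 + 1649} = \frac{13}{-12} - \frac{4584}{1282 + 1649} = 13 \left(- \frac{1}{12}\right) - \frac{4584}{2931} = - \frac{13}{12} - \frac{1528}{977} = - \frac{31037}{11724}$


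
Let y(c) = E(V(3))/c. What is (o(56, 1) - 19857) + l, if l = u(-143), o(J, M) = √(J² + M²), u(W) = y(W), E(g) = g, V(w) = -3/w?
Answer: -2839550/143 + √3137 ≈ -19801.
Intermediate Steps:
y(c) = -1/c (y(c) = (-3/3)/c = (-3*⅓)/c = -1/c)
u(W) = -1/W
l = 1/143 (l = -1/(-143) = -1*(-1/143) = 1/143 ≈ 0.0069930)
(o(56, 1) - 19857) + l = (√(56² + 1²) - 19857) + 1/143 = (√(3136 + 1) - 19857) + 1/143 = (√3137 - 19857) + 1/143 = (-19857 + √3137) + 1/143 = -2839550/143 + √3137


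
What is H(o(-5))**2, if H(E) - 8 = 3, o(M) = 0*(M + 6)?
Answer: 121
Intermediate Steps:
o(M) = 0 (o(M) = 0*(6 + M) = 0)
H(E) = 11 (H(E) = 8 + 3 = 11)
H(o(-5))**2 = 11**2 = 121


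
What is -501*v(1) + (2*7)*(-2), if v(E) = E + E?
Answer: -1030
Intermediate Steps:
v(E) = 2*E
-501*v(1) + (2*7)*(-2) = -1002 + (2*7)*(-2) = -501*2 + 14*(-2) = -1002 - 28 = -1030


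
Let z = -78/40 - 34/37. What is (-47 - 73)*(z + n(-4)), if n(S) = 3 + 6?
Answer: -27222/37 ≈ -735.73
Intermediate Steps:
n(S) = 9
z = -2123/740 (z = -78*1/40 - 34*1/37 = -39/20 - 34/37 = -2123/740 ≈ -2.8689)
(-47 - 73)*(z + n(-4)) = (-47 - 73)*(-2123/740 + 9) = -120*4537/740 = -27222/37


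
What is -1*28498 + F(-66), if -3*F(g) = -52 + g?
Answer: -85376/3 ≈ -28459.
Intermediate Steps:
F(g) = 52/3 - g/3 (F(g) = -(-52 + g)/3 = 52/3 - g/3)
-1*28498 + F(-66) = -1*28498 + (52/3 - 1/3*(-66)) = -28498 + (52/3 + 22) = -28498 + 118/3 = -85376/3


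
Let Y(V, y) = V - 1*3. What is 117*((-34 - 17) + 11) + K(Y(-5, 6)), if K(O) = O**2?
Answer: -4616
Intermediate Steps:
Y(V, y) = -3 + V (Y(V, y) = V - 3 = -3 + V)
117*((-34 - 17) + 11) + K(Y(-5, 6)) = 117*((-34 - 17) + 11) + (-3 - 5)**2 = 117*(-51 + 11) + (-8)**2 = 117*(-40) + 64 = -4680 + 64 = -4616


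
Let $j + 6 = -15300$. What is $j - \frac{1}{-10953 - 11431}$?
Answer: $- \frac{342609503}{22384} \approx -15306.0$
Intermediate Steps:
$j = -15306$ ($j = -6 - 15300 = -15306$)
$j - \frac{1}{-10953 - 11431} = -15306 - \frac{1}{-10953 - 11431} = -15306 - \frac{1}{-22384} = -15306 - - \frac{1}{22384} = -15306 + \frac{1}{22384} = - \frac{342609503}{22384}$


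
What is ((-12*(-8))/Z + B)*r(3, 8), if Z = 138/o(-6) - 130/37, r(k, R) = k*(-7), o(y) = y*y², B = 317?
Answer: -34134555/5531 ≈ -6171.5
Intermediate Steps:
o(y) = y³
r(k, R) = -7*k
Z = -5531/1332 (Z = 138/((-6)³) - 130/37 = 138/(-216) - 130*1/37 = 138*(-1/216) - 130/37 = -23/36 - 130/37 = -5531/1332 ≈ -4.1524)
((-12*(-8))/Z + B)*r(3, 8) = ((-12*(-8))/(-5531/1332) + 317)*(-7*3) = (96*(-1332/5531) + 317)*(-21) = (-127872/5531 + 317)*(-21) = (1625455/5531)*(-21) = -34134555/5531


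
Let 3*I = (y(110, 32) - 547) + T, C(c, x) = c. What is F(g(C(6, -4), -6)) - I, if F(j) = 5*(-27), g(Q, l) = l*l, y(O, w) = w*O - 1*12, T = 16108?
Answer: -19474/3 ≈ -6491.3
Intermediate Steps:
y(O, w) = -12 + O*w (y(O, w) = O*w - 12 = -12 + O*w)
g(Q, l) = l²
I = 19069/3 (I = (((-12 + 110*32) - 547) + 16108)/3 = (((-12 + 3520) - 547) + 16108)/3 = ((3508 - 547) + 16108)/3 = (2961 + 16108)/3 = (⅓)*19069 = 19069/3 ≈ 6356.3)
F(j) = -135
F(g(C(6, -4), -6)) - I = -135 - 1*19069/3 = -135 - 19069/3 = -19474/3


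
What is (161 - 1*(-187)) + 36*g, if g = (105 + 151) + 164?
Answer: 15468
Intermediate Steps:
g = 420 (g = 256 + 164 = 420)
(161 - 1*(-187)) + 36*g = (161 - 1*(-187)) + 36*420 = (161 + 187) + 15120 = 348 + 15120 = 15468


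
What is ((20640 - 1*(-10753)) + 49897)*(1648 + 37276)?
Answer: 3164131960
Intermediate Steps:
((20640 - 1*(-10753)) + 49897)*(1648 + 37276) = ((20640 + 10753) + 49897)*38924 = (31393 + 49897)*38924 = 81290*38924 = 3164131960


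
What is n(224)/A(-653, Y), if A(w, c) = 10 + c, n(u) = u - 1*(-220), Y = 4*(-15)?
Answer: -222/25 ≈ -8.8800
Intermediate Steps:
Y = -60
n(u) = 220 + u (n(u) = u + 220 = 220 + u)
n(224)/A(-653, Y) = (220 + 224)/(10 - 60) = 444/(-50) = 444*(-1/50) = -222/25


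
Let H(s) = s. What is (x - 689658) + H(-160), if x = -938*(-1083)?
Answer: 326036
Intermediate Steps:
x = 1015854
(x - 689658) + H(-160) = (1015854 - 689658) - 160 = 326196 - 160 = 326036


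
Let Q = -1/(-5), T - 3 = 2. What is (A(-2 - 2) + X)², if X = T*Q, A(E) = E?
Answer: 9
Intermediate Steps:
T = 5 (T = 3 + 2 = 5)
Q = ⅕ (Q = -1*(-⅕) = ⅕ ≈ 0.20000)
X = 1 (X = 5*(⅕) = 1)
(A(-2 - 2) + X)² = ((-2 - 2) + 1)² = (-4 + 1)² = (-3)² = 9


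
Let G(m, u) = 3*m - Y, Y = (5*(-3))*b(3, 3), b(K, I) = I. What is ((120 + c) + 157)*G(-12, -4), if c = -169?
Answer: 972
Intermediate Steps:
Y = -45 (Y = (5*(-3))*3 = -15*3 = -45)
G(m, u) = 45 + 3*m (G(m, u) = 3*m - 1*(-45) = 3*m + 45 = 45 + 3*m)
((120 + c) + 157)*G(-12, -4) = ((120 - 169) + 157)*(45 + 3*(-12)) = (-49 + 157)*(45 - 36) = 108*9 = 972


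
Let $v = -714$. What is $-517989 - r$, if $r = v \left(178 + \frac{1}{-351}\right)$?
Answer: $- \frac{45735187}{117} \approx -3.909 \cdot 10^{5}$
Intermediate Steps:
$r = - \frac{14869526}{117}$ ($r = - 714 \left(178 + \frac{1}{-351}\right) = - 714 \left(178 - \frac{1}{351}\right) = \left(-714\right) \frac{62477}{351} = - \frac{14869526}{117} \approx -1.2709 \cdot 10^{5}$)
$-517989 - r = -517989 - - \frac{14869526}{117} = -517989 + \frac{14869526}{117} = - \frac{45735187}{117}$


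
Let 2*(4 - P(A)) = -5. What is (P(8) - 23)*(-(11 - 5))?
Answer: 99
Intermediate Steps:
P(A) = 13/2 (P(A) = 4 - ½*(-5) = 4 + 5/2 = 13/2)
(P(8) - 23)*(-(11 - 5)) = (13/2 - 23)*(-(11 - 5)) = -(-33)*6/2 = -33/2*(-6) = 99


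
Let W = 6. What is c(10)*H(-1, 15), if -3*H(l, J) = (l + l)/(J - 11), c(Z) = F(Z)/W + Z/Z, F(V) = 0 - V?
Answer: -⅑ ≈ -0.11111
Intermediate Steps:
F(V) = -V
c(Z) = 1 - Z/6 (c(Z) = -Z/6 + Z/Z = -Z*(⅙) + 1 = -Z/6 + 1 = 1 - Z/6)
H(l, J) = -2*l/(3*(-11 + J)) (H(l, J) = -(l + l)/(3*(J - 11)) = -2*l/(3*(-11 + J)))
c(10)*H(-1, 15) = (1 - ⅙*10)*(-2*(-1)/(-33 + 3*15)) = (1 - 5/3)*(-2*(-1)/(-33 + 45)) = -(-4)*(-1)/(3*12) = -⅔*⅙ = -⅑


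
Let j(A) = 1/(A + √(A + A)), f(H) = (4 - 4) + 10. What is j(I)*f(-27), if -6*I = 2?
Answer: -30/7 - 30*I*√6/7 ≈ -4.2857 - 10.498*I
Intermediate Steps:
I = -⅓ (I = -⅙*2 = -⅓ ≈ -0.33333)
f(H) = 10 (f(H) = 0 + 10 = 10)
j(A) = 1/(A + √2*√A) (j(A) = 1/(A + √(2*A)) = 1/(A + √2*√A))
j(I)*f(-27) = 10/(-⅓ + √2*√(-⅓)) = 10/(-⅓ + √2*(I*√3/3)) = 10/(-⅓ + I*√6/3)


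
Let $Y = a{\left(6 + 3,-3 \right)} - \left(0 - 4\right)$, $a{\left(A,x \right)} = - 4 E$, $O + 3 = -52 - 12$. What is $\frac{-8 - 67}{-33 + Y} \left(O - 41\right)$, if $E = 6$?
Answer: $- \frac{8100}{53} \approx -152.83$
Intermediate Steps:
$O = -67$ ($O = -3 - 64 = -67$)
$a{\left(A,x \right)} = -24$ ($a{\left(A,x \right)} = \left(-4\right) 6 = -24$)
$Y = -20$ ($Y = -24 - \left(0 - 4\right) = -24 - -4 = -24 + 4 = -20$)
$\frac{-8 - 67}{-33 + Y} \left(O - 41\right) = \frac{-8 - 67}{-33 - 20} \left(-67 - 41\right) = - \frac{75}{-53} \left(-108\right) = \left(-75\right) \left(- \frac{1}{53}\right) \left(-108\right) = \frac{75}{53} \left(-108\right) = - \frac{8100}{53}$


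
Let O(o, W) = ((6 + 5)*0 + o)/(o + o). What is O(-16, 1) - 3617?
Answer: -7233/2 ≈ -3616.5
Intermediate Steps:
O(o, W) = 1/2 (O(o, W) = (11*0 + o)/((2*o)) = (0 + o)*(1/(2*o)) = o*(1/(2*o)) = 1/2)
O(-16, 1) - 3617 = 1/2 - 3617 = -7233/2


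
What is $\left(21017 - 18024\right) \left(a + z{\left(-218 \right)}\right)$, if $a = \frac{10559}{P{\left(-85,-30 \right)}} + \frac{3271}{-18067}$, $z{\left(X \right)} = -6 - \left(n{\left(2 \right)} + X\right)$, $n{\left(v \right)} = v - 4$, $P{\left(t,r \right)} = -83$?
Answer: $\frac{388686268244}{1499561} \approx 2.592 \cdot 10^{5}$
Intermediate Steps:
$n{\left(v \right)} = -4 + v$
$z{\left(X \right)} = -4 - X$ ($z{\left(X \right)} = -6 - \left(\left(-4 + 2\right) + X\right) = -6 - \left(-2 + X\right) = -4 - X$)
$a = - \frac{191040946}{1499561}$ ($a = \frac{10559}{-83} + \frac{3271}{-18067} = 10559 \left(- \frac{1}{83}\right) + 3271 \left(- \frac{1}{18067}\right) = - \frac{10559}{83} - \frac{3271}{18067} = - \frac{191040946}{1499561} \approx -127.4$)
$\left(21017 - 18024\right) \left(a + z{\left(-218 \right)}\right) = \left(21017 - 18024\right) \left(- \frac{191040946}{1499561} - -214\right) = 2993 \left(- \frac{191040946}{1499561} + \left(-4 + 218\right)\right) = 2993 \left(- \frac{191040946}{1499561} + 214\right) = 2993 \cdot \frac{129865108}{1499561} = \frac{388686268244}{1499561}$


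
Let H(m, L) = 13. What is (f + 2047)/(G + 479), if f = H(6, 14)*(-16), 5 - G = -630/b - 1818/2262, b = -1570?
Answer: 108848571/28671296 ≈ 3.7964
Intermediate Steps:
G = 319765/59189 (G = 5 - (-630/(-1570) - 1818/2262) = 5 - (-630*(-1/1570) - 1818*1/2262) = 5 - (63/157 - 303/377) = 5 - 1*(-23820/59189) = 5 + 23820/59189 = 319765/59189 ≈ 5.4024)
f = -208 (f = 13*(-16) = -208)
(f + 2047)/(G + 479) = (-208 + 2047)/(319765/59189 + 479) = 1839/(28671296/59189) = 1839*(59189/28671296) = 108848571/28671296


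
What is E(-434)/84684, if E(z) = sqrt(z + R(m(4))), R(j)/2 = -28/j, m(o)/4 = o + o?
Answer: I*sqrt(1743)/169368 ≈ 0.0002465*I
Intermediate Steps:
m(o) = 8*o (m(o) = 4*(o + o) = 4*(2*o) = 8*o)
R(j) = -56/j (R(j) = 2*(-28/j) = -56/j)
E(z) = sqrt(-7/4 + z) (E(z) = sqrt(z - 56/(8*4)) = sqrt(z - 56/32) = sqrt(z - 56*1/32) = sqrt(z - 7/4) = sqrt(-7/4 + z))
E(-434)/84684 = (sqrt(-7 + 4*(-434))/2)/84684 = (sqrt(-7 - 1736)/2)*(1/84684) = (sqrt(-1743)/2)*(1/84684) = ((I*sqrt(1743))/2)*(1/84684) = (I*sqrt(1743)/2)*(1/84684) = I*sqrt(1743)/169368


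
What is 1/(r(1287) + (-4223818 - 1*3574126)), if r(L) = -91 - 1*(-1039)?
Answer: -1/7796996 ≈ -1.2825e-7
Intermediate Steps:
r(L) = 948 (r(L) = -91 + 1039 = 948)
1/(r(1287) + (-4223818 - 1*3574126)) = 1/(948 + (-4223818 - 1*3574126)) = 1/(948 + (-4223818 - 3574126)) = 1/(948 - 7797944) = 1/(-7796996) = -1/7796996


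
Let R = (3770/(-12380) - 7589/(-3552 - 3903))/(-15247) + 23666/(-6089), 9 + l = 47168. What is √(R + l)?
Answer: √34619925269294342874323338080201690/856837897412070 ≈ 217.15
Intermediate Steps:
l = 47159 (l = -9 + 47168 = 47159)
R = -3330295584169163/856837897412070 (R = (3770*(-1/12380) - 7589/(-7455))*(-1/15247) + 23666*(-1/6089) = (-377/1238 - 7589*(-1/7455))*(-1/15247) - 23666/6089 = (-377/1238 + 7589/7455)*(-1/15247) - 23666/6089 = (6584647/9229290)*(-1/15247) - 23666/6089 = -6584647/140718984630 - 23666/6089 = -3330295584169163/856837897412070 ≈ -3.8867)
√(R + l) = √(-3330295584169163/856837897412070 + 47159) = √(40404288108471639967/856837897412070) = √34619925269294342874323338080201690/856837897412070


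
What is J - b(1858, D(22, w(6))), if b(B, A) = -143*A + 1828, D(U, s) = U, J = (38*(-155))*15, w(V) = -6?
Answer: -87032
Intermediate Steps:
J = -88350 (J = -5890*15 = -88350)
b(B, A) = 1828 - 143*A
J - b(1858, D(22, w(6))) = -88350 - (1828 - 143*22) = -88350 - (1828 - 3146) = -88350 - 1*(-1318) = -88350 + 1318 = -87032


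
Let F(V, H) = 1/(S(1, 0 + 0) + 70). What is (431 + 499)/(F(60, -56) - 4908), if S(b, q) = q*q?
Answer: -65100/343559 ≈ -0.18949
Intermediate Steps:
S(b, q) = q²
F(V, H) = 1/70 (F(V, H) = 1/((0 + 0)² + 70) = 1/(0² + 70) = 1/(0 + 70) = 1/70)
(431 + 499)/(F(60, -56) - 4908) = (431 + 499)/(1/70 - 4908) = 930/(-343559/70) = 930*(-70/343559) = -65100/343559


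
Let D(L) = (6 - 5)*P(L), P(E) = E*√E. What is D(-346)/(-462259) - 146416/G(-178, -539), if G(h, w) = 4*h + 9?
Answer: 146416/703 + 346*I*√346/462259 ≈ 208.27 + 0.013923*I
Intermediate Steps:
P(E) = E^(3/2)
G(h, w) = 9 + 4*h
D(L) = L^(3/2) (D(L) = (6 - 5)*L^(3/2) = 1*L^(3/2) = L^(3/2))
D(-346)/(-462259) - 146416/G(-178, -539) = (-346)^(3/2)/(-462259) - 146416/(9 + 4*(-178)) = -346*I*√346*(-1/462259) - 146416/(9 - 712) = 346*I*√346/462259 - 146416/(-703) = 346*I*√346/462259 - 146416*(-1/703) = 346*I*√346/462259 + 146416/703 = 146416/703 + 346*I*√346/462259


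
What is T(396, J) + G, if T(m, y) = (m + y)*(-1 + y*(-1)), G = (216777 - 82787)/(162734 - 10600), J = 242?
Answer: -11792904283/76067 ≈ -1.5503e+5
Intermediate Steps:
G = 66995/76067 (G = 133990/152134 = 133990*(1/152134) = 66995/76067 ≈ 0.88074)
T(m, y) = (-1 - y)*(m + y) (T(m, y) = (m + y)*(-1 - y) = (-1 - y)*(m + y))
T(396, J) + G = (-1*396 - 1*242 - 1*242² - 1*396*242) + 66995/76067 = (-396 - 242 - 1*58564 - 95832) + 66995/76067 = (-396 - 242 - 58564 - 95832) + 66995/76067 = -155034 + 66995/76067 = -11792904283/76067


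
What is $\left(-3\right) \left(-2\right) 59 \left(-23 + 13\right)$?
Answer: $-3540$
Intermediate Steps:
$\left(-3\right) \left(-2\right) 59 \left(-23 + 13\right) = 6 \cdot 59 \left(-10\right) = 354 \left(-10\right) = -3540$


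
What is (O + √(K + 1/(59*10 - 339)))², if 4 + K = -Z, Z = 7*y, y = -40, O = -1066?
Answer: 285294633/251 - 155636*√3263/251 ≈ 1.1012e+6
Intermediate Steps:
Z = -280 (Z = 7*(-40) = -280)
K = 276 (K = -4 - 1*(-280) = -4 + 280 = 276)
(O + √(K + 1/(59*10 - 339)))² = (-1066 + √(276 + 1/(59*10 - 339)))² = (-1066 + √(276 + 1/(590 - 339)))² = (-1066 + √(276 + 1/251))² = (-1066 + √(69277/251))² = (-1066 + 73*√3263/251)²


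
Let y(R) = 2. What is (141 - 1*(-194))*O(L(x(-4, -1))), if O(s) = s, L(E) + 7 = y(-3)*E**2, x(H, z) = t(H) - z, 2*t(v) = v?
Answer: -1675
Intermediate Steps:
t(v) = v/2
x(H, z) = H/2 - z
L(E) = -7 + 2*E**2
(141 - 1*(-194))*O(L(x(-4, -1))) = (141 - 1*(-194))*(-7 + 2*((1/2)*(-4) - 1*(-1))**2) = (141 + 194)*(-7 + 2*(-2 + 1)**2) = 335*(-7 + 2*(-1)**2) = 335*(-7 + 2*1) = 335*(-7 + 2) = 335*(-5) = -1675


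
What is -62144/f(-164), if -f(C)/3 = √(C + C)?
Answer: -15536*I*√82/123 ≈ -1143.8*I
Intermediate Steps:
f(C) = -3*√2*√C (f(C) = -3*√(C + C) = -3*√2*√C)
-62144/f(-164) = -62144*I*√82/492 = -15536*I*√82/123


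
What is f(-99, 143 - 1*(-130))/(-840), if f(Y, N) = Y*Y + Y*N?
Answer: 2871/140 ≈ 20.507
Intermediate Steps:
f(Y, N) = Y² + N*Y
f(-99, 143 - 1*(-130))/(-840) = -99*((143 - 1*(-130)) - 99)/(-840) = -99*((143 + 130) - 99)*(-1/840) = -99*(273 - 99)*(-1/840) = -99*174*(-1/840) = -17226*(-1/840) = 2871/140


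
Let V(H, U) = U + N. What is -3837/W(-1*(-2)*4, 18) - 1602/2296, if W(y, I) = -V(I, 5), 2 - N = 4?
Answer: 1467491/1148 ≈ 1278.3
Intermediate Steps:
N = -2 (N = 2 - 1*4 = 2 - 4 = -2)
V(H, U) = -2 + U (V(H, U) = U - 2 = -2 + U)
W(y, I) = -3 (W(y, I) = -(-2 + 5) = -1*3 = -3)
-3837/W(-1*(-2)*4, 18) - 1602/2296 = -3837/(-3) - 1602/2296 = -3837*(-1/3) - 1602*1/2296 = 1279 - 801/1148 = 1467491/1148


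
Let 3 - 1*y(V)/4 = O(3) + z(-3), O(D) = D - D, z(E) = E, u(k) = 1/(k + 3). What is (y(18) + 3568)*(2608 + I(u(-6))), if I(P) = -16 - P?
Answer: 27934984/3 ≈ 9.3117e+6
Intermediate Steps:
u(k) = 1/(3 + k)
O(D) = 0
y(V) = 24 (y(V) = 12 - 4*(0 - 3) = 12 - 4*(-3) = 12 + 12 = 24)
(y(18) + 3568)*(2608 + I(u(-6))) = (24 + 3568)*(2608 + (-16 - 1/(3 - 6))) = 3592*(2608 + (-16 - 1/(-3))) = 3592*(2608 + (-16 - 1*(-⅓))) = 3592*(2608 + (-16 + ⅓)) = 3592*(2608 - 47/3) = 3592*(7777/3) = 27934984/3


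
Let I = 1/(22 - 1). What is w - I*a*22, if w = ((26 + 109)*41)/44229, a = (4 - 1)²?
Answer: -960123/103201 ≈ -9.3034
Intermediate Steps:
I = 1/21 ≈ 0.047619
a = 9 (a = 3² = 9)
w = 1845/14743 (w = (135*41)*(1/44229) = 5535*(1/44229) = 1845/14743 ≈ 0.12514)
w - I*a*22 = 1845/14743 - (1/21)*9*22 = 1845/14743 - 3*22/7 = 1845/14743 - 1*66/7 = 1845/14743 - 66/7 = -960123/103201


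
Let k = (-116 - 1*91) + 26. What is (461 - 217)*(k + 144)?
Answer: -9028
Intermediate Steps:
k = -181 (k = (-116 - 91) + 26 = -207 + 26 = -181)
(461 - 217)*(k + 144) = (461 - 217)*(-181 + 144) = 244*(-37) = -9028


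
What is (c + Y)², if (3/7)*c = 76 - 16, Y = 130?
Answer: 72900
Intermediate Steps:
c = 140 (c = 7*(76 - 16)/3 = (7/3)*60 = 140)
(c + Y)² = (140 + 130)² = 270² = 72900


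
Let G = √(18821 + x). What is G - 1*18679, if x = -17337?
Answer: -18679 + 2*√371 ≈ -18640.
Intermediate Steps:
G = 2*√371 (G = √(18821 - 17337) = √1484 = 2*√371 ≈ 38.523)
G - 1*18679 = 2*√371 - 1*18679 = 2*√371 - 18679 = -18679 + 2*√371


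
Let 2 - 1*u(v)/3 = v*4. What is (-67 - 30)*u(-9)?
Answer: -11058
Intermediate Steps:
u(v) = 6 - 12*v (u(v) = 6 - 3*v*4 = 6 - 12*v)
(-67 - 30)*u(-9) = (-67 - 30)*(6 - 12*(-9)) = -97*(6 + 108) = -97*114 = -11058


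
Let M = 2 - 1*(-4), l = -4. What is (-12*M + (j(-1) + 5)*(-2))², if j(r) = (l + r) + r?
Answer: 4900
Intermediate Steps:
j(r) = -4 + 2*r (j(r) = (-4 + r) + r = -4 + 2*r)
M = 6 (M = 2 + 4 = 6)
(-12*M + (j(-1) + 5)*(-2))² = (-12*6 + ((-4 + 2*(-1)) + 5)*(-2))² = (-72 + ((-4 - 2) + 5)*(-2))² = (-72 + (-6 + 5)*(-2))² = (-72 - 1*(-2))² = (-72 + 2)² = (-70)² = 4900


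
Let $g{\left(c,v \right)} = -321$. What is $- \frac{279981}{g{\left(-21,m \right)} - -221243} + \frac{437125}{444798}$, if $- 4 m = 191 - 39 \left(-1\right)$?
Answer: $- \frac{537778069}{1889724303} \approx -0.28458$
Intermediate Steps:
$m = - \frac{115}{2}$ ($m = - \frac{191 - 39 \left(-1\right)}{4} = - \frac{191 - -39}{4} = - \frac{191 + 39}{4} = \left(- \frac{1}{4}\right) 230 = - \frac{115}{2} \approx -57.5$)
$- \frac{279981}{g{\left(-21,m \right)} - -221243} + \frac{437125}{444798} = - \frac{279981}{-321 - -221243} + \frac{437125}{444798} = - \frac{279981}{-321 + 221243} + 437125 \cdot \frac{1}{444798} = - \frac{279981}{220922} + \frac{437125}{444798} = \left(-279981\right) \frac{1}{220922} + \frac{437125}{444798} = - \frac{21537}{16994} + \frac{437125}{444798} = - \frac{537778069}{1889724303}$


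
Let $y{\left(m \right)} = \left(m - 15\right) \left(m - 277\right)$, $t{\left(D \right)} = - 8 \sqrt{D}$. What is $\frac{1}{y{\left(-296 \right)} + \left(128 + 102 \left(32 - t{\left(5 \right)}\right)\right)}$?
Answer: $\frac{36319}{6594682949} - \frac{816 \sqrt{5}}{32973414745} \approx 5.452 \cdot 10^{-6}$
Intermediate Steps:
$y{\left(m \right)} = \left(-277 + m\right) \left(-15 + m\right)$ ($y{\left(m \right)} = \left(-15 + m\right) \left(-277 + m\right) = \left(-277 + m\right) \left(-15 + m\right)$)
$\frac{1}{y{\left(-296 \right)} + \left(128 + 102 \left(32 - t{\left(5 \right)}\right)\right)} = \frac{1}{\left(4155 + \left(-296\right)^{2} - -86432\right) + \left(128 + 102 \left(32 - - 8 \sqrt{5}\right)\right)} = \frac{1}{\left(4155 + 87616 + 86432\right) + \left(128 + 102 \left(32 + 8 \sqrt{5}\right)\right)} = \frac{1}{178203 + \left(128 + \left(3264 + 816 \sqrt{5}\right)\right)} = \frac{1}{178203 + \left(3392 + 816 \sqrt{5}\right)} = \frac{1}{181595 + 816 \sqrt{5}}$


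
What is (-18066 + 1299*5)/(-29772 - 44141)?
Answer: 1653/10559 ≈ 0.15655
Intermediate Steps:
(-18066 + 1299*5)/(-29772 - 44141) = (-18066 + 6495)/(-73913) = -11571*(-1/73913) = 1653/10559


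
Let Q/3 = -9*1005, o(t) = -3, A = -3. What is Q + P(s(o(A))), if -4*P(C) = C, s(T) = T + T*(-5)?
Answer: -27138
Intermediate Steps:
s(T) = -4*T (s(T) = T - 5*T = -4*T)
P(C) = -C/4
Q = -27135 (Q = 3*(-9*1005) = 3*(-9045) = -27135)
Q + P(s(o(A))) = -27135 - (-1)*(-3) = -27135 - 1/4*12 = -27135 - 3 = -27138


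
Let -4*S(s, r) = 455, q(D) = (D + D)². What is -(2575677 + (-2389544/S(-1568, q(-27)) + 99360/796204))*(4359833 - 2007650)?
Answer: -553179384537001033863/90568205 ≈ -6.1079e+12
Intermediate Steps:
q(D) = 4*D² (q(D) = (2*D)² = 4*D²)
S(s, r) = -455/4 (S(s, r) = -¼*455 = -455/4)
-(2575677 + (-2389544/S(-1568, q(-27)) + 99360/796204))*(4359833 - 2007650) = -(2575677 + (-2389544/(-455/4) + 99360/796204))*(4359833 - 2007650) = -(2575677 + (-2389544*(-4/455) + 99360*(1/796204)))*2352183 = -(2575677 + (9558176/455 + 24840/199051))*2352183 = -(2575677 + 1902575793176/90568205)*2352183 = -235177018342961*2352183/90568205 = -1*553179384537001033863/90568205 = -553179384537001033863/90568205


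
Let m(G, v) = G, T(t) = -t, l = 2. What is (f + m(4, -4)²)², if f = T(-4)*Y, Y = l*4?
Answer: 2304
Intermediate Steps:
Y = 8 (Y = 2*4 = 8)
f = 32 (f = -1*(-4)*8 = 4*8 = 32)
(f + m(4, -4)²)² = (32 + 4²)² = (32 + 16)² = 48² = 2304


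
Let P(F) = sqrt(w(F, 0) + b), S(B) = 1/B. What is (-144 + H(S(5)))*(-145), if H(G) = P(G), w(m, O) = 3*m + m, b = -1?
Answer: 20880 - 29*I*sqrt(5) ≈ 20880.0 - 64.846*I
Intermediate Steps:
w(m, O) = 4*m
P(F) = sqrt(-1 + 4*F) (P(F) = sqrt(4*F - 1) = sqrt(-1 + 4*F))
H(G) = sqrt(-1 + 4*G)
(-144 + H(S(5)))*(-145) = (-144 + sqrt(-1 + 4/5))*(-145) = (-144 + sqrt(-1/5))*(-145) = (-144 + I*sqrt(5)/5)*(-145) = 20880 - 29*I*sqrt(5)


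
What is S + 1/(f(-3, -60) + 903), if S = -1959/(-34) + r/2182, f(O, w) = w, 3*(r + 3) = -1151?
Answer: 598737847/10423414 ≈ 57.442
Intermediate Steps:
r = -1160/3 (r = -3 + (⅓)*(-1151) = -3 - 1151/3 = -1160/3 ≈ -386.67)
S = 6392087/111282 (S = -1959/(-34) - 1160/3/2182 = -1959*(-1/34) - 1160/3*1/2182 = 1959/34 - 580/3273 = 6392087/111282 ≈ 57.440)
S + 1/(f(-3, -60) + 903) = 6392087/111282 + 1/(-60 + 903) = 6392087/111282 + 1/843 = 598737847/10423414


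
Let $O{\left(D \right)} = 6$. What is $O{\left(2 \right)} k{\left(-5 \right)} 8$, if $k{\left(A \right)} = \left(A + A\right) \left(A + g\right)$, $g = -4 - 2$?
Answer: $5280$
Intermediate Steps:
$g = -6$
$k{\left(A \right)} = 2 A \left(-6 + A\right)$ ($k{\left(A \right)} = \left(A + A\right) \left(A - 6\right) = 2 A \left(-6 + A\right)$)
$O{\left(2 \right)} k{\left(-5 \right)} 8 = 6 \cdot 2 \left(-5\right) \left(-6 - 5\right) 8 = 6 \cdot 2 \left(-5\right) \left(-11\right) 8 = 6 \cdot 110 \cdot 8 = 660 \cdot 8 = 5280$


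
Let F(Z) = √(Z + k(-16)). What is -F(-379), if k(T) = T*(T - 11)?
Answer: -√53 ≈ -7.2801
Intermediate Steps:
k(T) = T*(-11 + T)
F(Z) = √(432 + Z) (F(Z) = √(Z - 16*(-11 - 16)) = √(Z - 16*(-27)) = √(Z + 432) = √(432 + Z))
-F(-379) = -√(432 - 379) = -√53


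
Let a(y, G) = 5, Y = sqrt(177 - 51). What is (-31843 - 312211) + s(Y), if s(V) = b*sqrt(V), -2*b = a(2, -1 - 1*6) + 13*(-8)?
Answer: -344054 + 99*sqrt(3)*14**(1/4)/2 ≈ -3.4389e+5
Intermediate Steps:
Y = 3*sqrt(14) (Y = sqrt(126) = 3*sqrt(14) ≈ 11.225)
b = 99/2 (b = -(5 + 13*(-8))/2 = -(5 - 104)/2 = -1/2*(-99) = 99/2 ≈ 49.500)
s(V) = 99*sqrt(V)/2
(-31843 - 312211) + s(Y) = (-31843 - 312211) + 99*sqrt(3*sqrt(14))/2 = -344054 + 99*(sqrt(3)*14**(1/4))/2 = -344054 + 99*sqrt(3)*14**(1/4)/2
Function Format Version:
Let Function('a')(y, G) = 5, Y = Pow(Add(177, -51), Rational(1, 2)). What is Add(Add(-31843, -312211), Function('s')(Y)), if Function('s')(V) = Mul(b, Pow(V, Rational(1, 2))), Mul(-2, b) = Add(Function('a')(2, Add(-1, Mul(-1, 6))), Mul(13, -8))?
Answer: Add(-344054, Mul(Rational(99, 2), Pow(3, Rational(1, 2)), Pow(14, Rational(1, 4)))) ≈ -3.4389e+5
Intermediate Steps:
Y = Mul(3, Pow(14, Rational(1, 2))) (Y = Pow(126, Rational(1, 2)) = Mul(3, Pow(14, Rational(1, 2))) ≈ 11.225)
b = Rational(99, 2) (b = Mul(Rational(-1, 2), Add(5, Mul(13, -8))) = Mul(Rational(-1, 2), Add(5, -104)) = Mul(Rational(-1, 2), -99) = Rational(99, 2) ≈ 49.500)
Function('s')(V) = Mul(Rational(99, 2), Pow(V, Rational(1, 2)))
Add(Add(-31843, -312211), Function('s')(Y)) = Add(Add(-31843, -312211), Mul(Rational(99, 2), Pow(Mul(3, Pow(14, Rational(1, 2))), Rational(1, 2)))) = Add(-344054, Mul(Rational(99, 2), Mul(Pow(3, Rational(1, 2)), Pow(14, Rational(1, 4))))) = Add(-344054, Mul(Rational(99, 2), Pow(3, Rational(1, 2)), Pow(14, Rational(1, 4))))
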